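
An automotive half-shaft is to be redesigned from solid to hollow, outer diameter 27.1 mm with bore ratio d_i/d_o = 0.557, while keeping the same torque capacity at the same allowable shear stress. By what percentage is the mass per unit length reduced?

26.2 %

Equal τ_max and T ⇒ the solid shaft needs d_s³ = d_o³(1−k⁴), so d_s = 27.1·(1−0.557⁴)^(1/3) = 26.20 mm.
Area ratio A_h/A_s = d_o²(1−k²)/d_s² = (1−k²)/(1−k⁴)^(2/3) = 0.7379.
Mass saving = 1 − 0.7379 = 26.2 %.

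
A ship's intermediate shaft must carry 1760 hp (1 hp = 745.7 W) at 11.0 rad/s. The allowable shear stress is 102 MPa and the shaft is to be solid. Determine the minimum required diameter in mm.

ω = 11.0 rad/s, so T = P/ω = 1760×745.7 / 11.00 = 119300 N·m.
For a solid shaft τ_max = 16T/(πd³), so d = (16T/(π τ_allow))^(1/3) = (16·119300/(π·1.02×10^8))^(1/3) = 0.1813 m.

181 mm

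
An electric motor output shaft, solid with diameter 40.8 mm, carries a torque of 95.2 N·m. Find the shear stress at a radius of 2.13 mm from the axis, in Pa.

745000 Pa

J = πd⁴/32 = π(0.0408)⁴/32 = 2.720×10^-7 m⁴.
Shear stress varies linearly with radius: τ = T·r/J = 95.20 × 0.00213 / 2.720×10^-7 = 7.454×10^5 Pa.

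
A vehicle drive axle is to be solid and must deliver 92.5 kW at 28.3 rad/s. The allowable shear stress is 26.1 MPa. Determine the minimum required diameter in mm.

ω = 28.3 rad/s, so T = P/ω = 92.5×10³ / 28.30 = 3269 N·m.
For a solid shaft τ_max = 16T/(πd³), so d = (16T/(π τ_allow))^(1/3) = (16·3269/(π·2.61×10^7))^(1/3) = 0.08608 m.

86.1 mm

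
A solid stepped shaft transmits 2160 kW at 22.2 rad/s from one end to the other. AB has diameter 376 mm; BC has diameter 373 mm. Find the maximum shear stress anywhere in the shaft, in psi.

1380 psi

ω = 22.2 rad/s, so T = P/ω = 2160×10³ / 22.20 = 97300 N·m.
Under the same torque, τ_max = 16T/(πd³) is largest where d is smallest — segment BC (d = 373 mm).
τ_max = 16·97300/(π·(0.373)³) = 9.549×10^6 Pa.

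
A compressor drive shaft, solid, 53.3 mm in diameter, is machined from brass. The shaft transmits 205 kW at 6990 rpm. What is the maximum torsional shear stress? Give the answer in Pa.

9.42e6 Pa

ω = 2π·6990/60 = 732.0 rad/s, so T = P/ω = 205×10³ / 732.0 = 280.1 N·m.
J = πd⁴/32 = π(0.0533)⁴/32 = 7.923×10^-7 m⁴.
τ_max = T·r/J = 280.1 × 0.0267 / 7.923×10^-7 = 9.420×10^6 Pa.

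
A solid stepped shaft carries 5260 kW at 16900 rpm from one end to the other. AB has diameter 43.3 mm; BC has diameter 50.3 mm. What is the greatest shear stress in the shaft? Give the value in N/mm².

186 N/mm²

ω = 2π·16900/60 = 1770 rad/s, so T = P/ω = 5260×10³ / 1770 = 2972 N·m.
Under the same torque, τ_max = 16T/(πd³) is largest where d is smallest — segment AB (d = 43.3 mm).
τ_max = 16·2972/(π·(0.0433)³) = 1.865×10^8 Pa.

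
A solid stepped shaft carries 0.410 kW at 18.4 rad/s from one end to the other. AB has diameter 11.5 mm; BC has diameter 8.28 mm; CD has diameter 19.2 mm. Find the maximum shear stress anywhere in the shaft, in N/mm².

ω = 18.4 rad/s, so T = P/ω = 0.410×10³ / 18.40 = 22.28 N·m.
Under the same torque, τ_max = 16T/(πd³) is largest where d is smallest — segment BC (d = 8.28 mm).
τ_max = 16·22.28/(π·(0.00828)³) = 1.999×10^8 Pa.

200 N/mm²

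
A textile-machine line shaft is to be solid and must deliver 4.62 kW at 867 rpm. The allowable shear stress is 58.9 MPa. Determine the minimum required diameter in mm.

16.4 mm

ω = 2π·867/60 = 90.79 rad/s, so T = P/ω = 4.62×10³ / 90.79 = 50.89 N·m.
For a solid shaft τ_max = 16T/(πd³), so d = (16T/(π τ_allow))^(1/3) = (16·50.89/(π·5.89×10^7))^(1/3) = 0.01639 m.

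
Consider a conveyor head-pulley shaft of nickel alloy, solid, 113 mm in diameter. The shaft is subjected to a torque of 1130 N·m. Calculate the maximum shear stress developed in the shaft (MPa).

J = πd⁴/32 = π(0.113)⁴/32 = 1.601×10^-5 m⁴.
τ_max = T·r/J = 1130 × 0.0565 / 1.601×10^-5 = 3.989×10^6 Pa.

3.99 MPa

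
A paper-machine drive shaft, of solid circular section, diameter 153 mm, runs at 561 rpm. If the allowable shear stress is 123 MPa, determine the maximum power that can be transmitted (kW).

5080 kW

J = πd⁴/32 = π(0.153)⁴/32 = 5.380×10^-5 m⁴.
T_max = τ_allow·J/r = 1.23×10^8 × 5.380×10^-5 / 0.0765 = 86500 N·m.
ω = 2π·561/60 = 58.75 rad/s, so P_max = T_max·ω = 5.082×10^6 W.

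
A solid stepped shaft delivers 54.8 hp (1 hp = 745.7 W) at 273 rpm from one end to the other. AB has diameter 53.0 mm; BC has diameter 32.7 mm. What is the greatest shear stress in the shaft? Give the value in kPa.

ω = 2π·273/60 = 28.59 rad/s, so T = P/ω = 54.8×745.7 / 28.59 = 1429 N·m.
Under the same torque, τ_max = 16T/(πd³) is largest where d is smallest — segment BC (d = 32.7 mm).
τ_max = 16·1429/(π·(0.0327)³) = 2.082×10^8 Pa.

208000 kPa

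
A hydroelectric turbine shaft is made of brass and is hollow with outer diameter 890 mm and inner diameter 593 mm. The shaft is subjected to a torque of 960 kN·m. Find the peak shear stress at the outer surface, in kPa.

J = π(d_o⁴ − d_i⁴)/32 = π(0.890⁴ − 0.593⁴)/32 = 0.04946 m⁴.
τ_max = T·r/J = 960000 × 0.445 / 0.04946 = 8.638×10^6 Pa.

8640 kPa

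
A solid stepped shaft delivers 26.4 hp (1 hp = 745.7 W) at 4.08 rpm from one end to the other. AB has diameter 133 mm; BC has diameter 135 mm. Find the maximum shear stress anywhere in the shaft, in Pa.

9.97e7 Pa

ω = 2π·4.08/60 = 0.4273 rad/s, so T = P/ω = 26.4×745.7 / 0.4273 = 46080 N·m.
Under the same torque, τ_max = 16T/(πd³) is largest where d is smallest — segment AB (d = 133 mm).
τ_max = 16·46080/(π·(0.133)³) = 9.975×10^7 Pa.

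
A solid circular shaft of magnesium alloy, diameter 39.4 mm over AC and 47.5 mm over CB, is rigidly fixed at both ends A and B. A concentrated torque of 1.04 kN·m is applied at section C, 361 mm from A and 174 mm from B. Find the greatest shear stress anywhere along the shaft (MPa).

Compatibility: T_A·a/J_AC = T_B·b/J_CB with T_A + T_B = T₀.
J_AC = 2.37×10^-7 m⁴, J_CB = 5.00×10^-7 m⁴, so T_A = T₀·(J_AC/a)/((J_AC/a)+(J_CB/b)) = 193.2 N·m, T_B = 846.8 N·m.
τ in each portion: τ_AC = 1.61×10^7 Pa, τ_CB = 4.02×10^7 Pa; maximum is in CB.
τ_max = T_CB·r/J = 846.8·0.0238/5.00×10^-7 = 4.024×10^7 Pa.

40.2 MPa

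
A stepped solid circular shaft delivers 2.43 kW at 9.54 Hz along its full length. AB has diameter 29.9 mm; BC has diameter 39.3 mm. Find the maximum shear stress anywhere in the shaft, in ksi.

ω = 2π·9.54 = 59.94 rad/s, so T = P/ω = 2.43×10³ / 59.94 = 40.54 N·m.
Under the same torque, τ_max = 16T/(πd³) is largest where d is smallest — segment AB (d = 29.9 mm).
τ_max = 16·40.54/(π·(0.0299)³) = 7.724×10^6 Pa.

1.12 ksi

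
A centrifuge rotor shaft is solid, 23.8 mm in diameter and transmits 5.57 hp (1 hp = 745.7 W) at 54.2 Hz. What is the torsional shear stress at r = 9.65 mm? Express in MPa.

ω = 2π·54.2 = 340.5 rad/s, so T = P/ω = 5.57×745.7 / 340.5 = 12.20 N·m.
J = πd⁴/32 = π(0.0238)⁴/32 = 3.150×10^-8 m⁴.
Shear stress varies linearly with radius: τ = T·r/J = 12.20 × 0.00965 / 3.150×10^-8 = 3.736×10^6 Pa.

3.74 MPa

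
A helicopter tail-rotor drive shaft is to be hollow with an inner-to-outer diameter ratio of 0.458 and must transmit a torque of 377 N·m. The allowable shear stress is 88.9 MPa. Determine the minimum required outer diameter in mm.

28.3 mm

For a hollow shaft with d_i/d_o = 0.458: τ_max = 16T/(π d_o³ (1−k⁴)), so d_o = [16T/(π τ_allow (1−k⁴))]^(1/3) = [16·377.0/(π·8.89×10^7·0.9560)]^(1/3) = 0.02827 m.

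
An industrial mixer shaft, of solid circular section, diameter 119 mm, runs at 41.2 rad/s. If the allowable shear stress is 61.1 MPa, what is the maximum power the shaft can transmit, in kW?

J = πd⁴/32 = π(0.119)⁴/32 = 1.969×10^-5 m⁴.
T_max = τ_allow·J/r = 6.11×10^7 × 1.969×10^-5 / 0.0595 = 20220 N·m.
ω = 41.2 rad/s, so P_max = T_max·ω = 8.329×10^5 W.

833 kW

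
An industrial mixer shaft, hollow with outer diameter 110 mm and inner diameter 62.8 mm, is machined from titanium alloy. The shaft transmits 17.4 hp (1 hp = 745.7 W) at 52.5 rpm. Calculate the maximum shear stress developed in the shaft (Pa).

ω = 2π·52.5/60 = 5.498 rad/s, so T = P/ω = 17.4×745.7 / 5.498 = 2360 N·m.
J = π(d_o⁴ − d_i⁴)/32 = π(0.110⁴ − 0.0628⁴)/32 = 1.285×10^-5 m⁴.
τ_max = T·r/J = 2360 × 0.0550 / 1.285×10^-5 = 1.010×10^7 Pa.

1.01e7 Pa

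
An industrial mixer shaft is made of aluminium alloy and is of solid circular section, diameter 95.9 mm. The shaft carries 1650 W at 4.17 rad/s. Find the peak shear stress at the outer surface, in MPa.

ω = 4.17 rad/s, so T = P/ω = 1650 / 4.170 = 395.7 N·m.
J = πd⁴/32 = π(0.0959)⁴/32 = 8.304×10^-6 m⁴.
τ_max = T·r/J = 395.7 × 0.0479 / 8.304×10^-6 = 2.285×10^6 Pa.

2.28 MPa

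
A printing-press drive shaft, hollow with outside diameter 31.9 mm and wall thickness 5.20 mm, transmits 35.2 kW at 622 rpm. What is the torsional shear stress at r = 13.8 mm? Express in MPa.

92.4 MPa

ω = 2π·622/60 = 65.14 rad/s, so T = P/ω = 35.2×10³ / 65.14 = 540.4 N·m.
J = π(d_o⁴ − d_i⁴)/32 = π(0.0319⁴ − 0.0215⁴)/32 = 8.069×10^-8 m⁴.
Shear stress varies linearly with radius: τ = T·r/J = 540.4 × 0.0138 / 8.069×10^-8 = 9.243×10^7 Pa.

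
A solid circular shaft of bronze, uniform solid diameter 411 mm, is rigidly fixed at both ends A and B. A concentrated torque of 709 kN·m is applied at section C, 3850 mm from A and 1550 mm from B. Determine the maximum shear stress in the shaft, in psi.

5380 psi

With uniform GJ and both ends fixed, compatibility θ_AC = θ_CB gives T_A·a = T_B·b, together with T_A + T_B = T₀.
T_A = T₀·b/(a+b) = 709000·1550/5400 = 203500 N·m; T_B = 505500 N·m.
τ in each portion: τ_AC = 1.49×10^7 Pa, τ_CB = 3.71×10^7 Pa; maximum is in CB.
τ_max = T_CB·r/J = 505500·0.205/2.80×10^-3 = 3.708×10^7 Pa.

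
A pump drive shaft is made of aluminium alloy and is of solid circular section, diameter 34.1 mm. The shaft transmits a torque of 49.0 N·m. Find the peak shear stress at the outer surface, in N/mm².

6.29 N/mm²

J = πd⁴/32 = π(0.0341)⁴/32 = 1.327×10^-7 m⁴.
τ_max = T·r/J = 49.00 × 0.0170 / 1.327×10^-7 = 6.294×10^6 Pa.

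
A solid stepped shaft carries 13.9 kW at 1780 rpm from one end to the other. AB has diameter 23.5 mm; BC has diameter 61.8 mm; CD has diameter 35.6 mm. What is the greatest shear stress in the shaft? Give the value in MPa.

ω = 2π·1780/60 = 186.4 rad/s, so T = P/ω = 13.9×10³ / 186.4 = 74.57 N·m.
Under the same torque, τ_max = 16T/(πd³) is largest where d is smallest — segment AB (d = 23.5 mm).
τ_max = 16·74.57/(π·(0.0235)³) = 2.926×10^7 Pa.

29.3 MPa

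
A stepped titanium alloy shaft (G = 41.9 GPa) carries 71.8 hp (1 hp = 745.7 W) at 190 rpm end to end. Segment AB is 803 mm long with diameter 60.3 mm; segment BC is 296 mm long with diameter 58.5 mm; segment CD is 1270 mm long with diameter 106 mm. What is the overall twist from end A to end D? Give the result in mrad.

62.8 mrad

ω = 2π·190/60 = 19.90 rad/s, so T = P/ω = 71.8×745.7 / 19.90 = 2691 N·m.
J_AB = π(0.0603)⁴/32 = 1.30×10^-6 m⁴; J_BC = π(0.0585)⁴/32 = 1.15×10^-6 m⁴; J_CD = π(0.106)⁴/32 = 1.24×10^-5 m⁴.
θ = (T/G)·Σ L_i/J_i = (2691/41.9×10⁹)·(0.803/1.30×10^-6 + 0.296/1.15×10^-6 + 1.27/1.24×10^-5) = 0.06285 rad.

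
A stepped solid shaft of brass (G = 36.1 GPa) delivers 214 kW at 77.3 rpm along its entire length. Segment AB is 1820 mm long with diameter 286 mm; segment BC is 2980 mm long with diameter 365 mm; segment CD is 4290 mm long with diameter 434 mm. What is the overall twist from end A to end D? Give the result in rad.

0.00418 rad

ω = 2π·77.3/60 = 8.095 rad/s, so T = P/ω = 214×10³ / 8.095 = 26440 N·m.
J_AB = π(0.286)⁴/32 = 6.57×10^-4 m⁴; J_BC = π(0.365)⁴/32 = 1.74×10^-3 m⁴; J_CD = π(0.434)⁴/32 = 3.48×10^-3 m⁴.
θ = (T/G)·Σ L_i/J_i = (26440/36.1×10⁹)·(1.82/6.57×10^-4 + 2.98/1.74×10^-3 + 4.29/3.48×10^-3) = 4.183×10^-3 rad.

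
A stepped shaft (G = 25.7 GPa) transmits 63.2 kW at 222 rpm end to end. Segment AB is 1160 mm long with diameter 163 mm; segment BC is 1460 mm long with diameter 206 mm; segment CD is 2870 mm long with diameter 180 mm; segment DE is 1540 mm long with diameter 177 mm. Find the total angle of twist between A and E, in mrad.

7.28 mrad

ω = 2π·222/60 = 23.25 rad/s, so T = P/ω = 63.2×10³ / 23.25 = 2719 N·m.
J_AB = π(0.163)⁴/32 = 6.93×10^-5 m⁴; J_BC = π(0.206)⁴/32 = 1.77×10^-4 m⁴; J_CD = π(0.180)⁴/32 = 1.03×10^-4 m⁴; J_DE = π(0.177)⁴/32 = 9.64×10^-5 m⁴.
θ = (T/G)·Σ L_i/J_i = (2719/25.7×10⁹)·(1.16/6.93×10^-5 + 1.46/1.77×10^-4 + 2.87/1.03×10^-4 + 1.54/9.64×10^-5) = 7.280×10^-3 rad.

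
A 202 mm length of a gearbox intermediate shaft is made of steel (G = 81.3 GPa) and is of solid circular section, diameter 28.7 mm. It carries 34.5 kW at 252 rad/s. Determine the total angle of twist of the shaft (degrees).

0.293°

ω = 252 rad/s, so T = P/ω = 34.5×10³ / 252.0 = 136.9 N·m.
J = πd⁴/32 = π(0.0287)⁴/32 = 6.661×10^-8 m⁴.
θ = T·L/(G·J) = 136.9 × 0.202 / (81.3×10⁹ × 6.661×10^-8) = 5.107×10^-3 rad.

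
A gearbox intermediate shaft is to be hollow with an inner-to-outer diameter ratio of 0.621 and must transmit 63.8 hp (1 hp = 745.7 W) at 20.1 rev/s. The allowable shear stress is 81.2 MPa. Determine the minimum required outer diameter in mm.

30.3 mm

ω = 2π·20.1 = 126.3 rad/s, so T = P/ω = 63.8×745.7 / 126.3 = 376.7 N·m.
For a hollow shaft with d_i/d_o = 0.621: τ_max = 16T/(π d_o³ (1−k⁴)), so d_o = [16T/(π τ_allow (1−k⁴))]^(1/3) = [16·376.7/(π·8.12×10^7·0.8513)]^(1/3) = 0.03028 m.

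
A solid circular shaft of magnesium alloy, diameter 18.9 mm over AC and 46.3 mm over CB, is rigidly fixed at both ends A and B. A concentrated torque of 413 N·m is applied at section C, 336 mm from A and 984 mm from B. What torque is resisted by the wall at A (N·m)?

31.1 N·m

Compatibility: T_A·a/J_AC = T_B·b/J_CB with T_A + T_B = T₀.
J_AC = 1.25×10^-8 m⁴, J_CB = 4.51×10^-7 m⁴, so T_A = T₀·(J_AC/a)/((J_AC/a)+(J_CB/b)) = 31.06 N·m, T_B = 381.9 N·m.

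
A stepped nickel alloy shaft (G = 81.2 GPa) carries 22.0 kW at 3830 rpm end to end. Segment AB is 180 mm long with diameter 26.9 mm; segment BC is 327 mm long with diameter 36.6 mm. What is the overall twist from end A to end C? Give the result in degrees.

ω = 2π·3830/60 = 401.1 rad/s, so T = P/ω = 22.0×10³ / 401.1 = 54.85 N·m.
J_AB = π(0.0269)⁴/32 = 5.14×10^-8 m⁴; J_BC = π(0.0366)⁴/32 = 1.76×10^-7 m⁴.
θ = (T/G)·Σ L_i/J_i = (54.85/81.2×10⁹)·(0.180/5.14×10^-8 + 0.327/1.76×10^-7) = 3.619×10^-3 rad.

0.207°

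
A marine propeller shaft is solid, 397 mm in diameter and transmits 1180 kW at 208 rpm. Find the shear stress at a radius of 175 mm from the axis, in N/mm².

3.89 N/mm²

ω = 2π·208/60 = 21.78 rad/s, so T = P/ω = 1180×10³ / 21.78 = 54170 N·m.
J = πd⁴/32 = π(0.397)⁴/32 = 2.439×10^-3 m⁴.
Shear stress varies linearly with radius: τ = T·r/J = 54170 × 0.175 / 2.439×10^-3 = 3.887×10^6 Pa.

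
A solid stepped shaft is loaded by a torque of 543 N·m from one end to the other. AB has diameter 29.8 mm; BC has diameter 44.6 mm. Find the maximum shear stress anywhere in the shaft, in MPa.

105 MPa

Under the same torque, τ_max = 16T/(πd³) is largest where d is smallest — segment AB (d = 29.8 mm).
τ_max = 16·543.0/(π·(0.0298)³) = 1.045×10^8 Pa.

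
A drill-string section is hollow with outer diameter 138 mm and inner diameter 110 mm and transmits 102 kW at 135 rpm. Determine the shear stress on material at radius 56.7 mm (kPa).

ω = 2π·135/60 = 14.14 rad/s, so T = P/ω = 102×10³ / 14.14 = 7215 N·m.
J = π(d_o⁴ − d_i⁴)/32 = π(0.138⁴ − 0.110⁴)/32 = 2.123×10^-5 m⁴.
Shear stress varies linearly with radius: τ = T·r/J = 7215 × 0.0567 / 2.123×10^-5 = 1.927×10^7 Pa.

19300 kPa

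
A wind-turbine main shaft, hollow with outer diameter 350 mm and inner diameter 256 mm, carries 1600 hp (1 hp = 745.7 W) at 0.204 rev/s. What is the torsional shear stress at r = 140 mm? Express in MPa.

124 MPa

ω = 2π·0.204 = 1.282 rad/s, so T = P/ω = 1600×745.7 / 1.282 = 930800 N·m.
J = π(d_o⁴ − d_i⁴)/32 = π(0.350⁴ − 0.256⁴)/32 = 1.052×10^-3 m⁴.
Shear stress varies linearly with radius: τ = T·r/J = 930800 × 0.140 / 1.052×10^-3 = 1.239×10^8 Pa.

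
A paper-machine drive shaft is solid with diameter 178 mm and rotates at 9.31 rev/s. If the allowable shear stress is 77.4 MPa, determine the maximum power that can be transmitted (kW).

5010 kW

J = πd⁴/32 = π(0.178)⁴/32 = 9.856×10^-5 m⁴.
T_max = τ_allow·J/r = 7.74×10^7 × 9.856×10^-5 / 0.0890 = 85710 N·m.
ω = 2π·9.31 = 58.50 rad/s, so P_max = T_max·ω = 5.014×10^6 W.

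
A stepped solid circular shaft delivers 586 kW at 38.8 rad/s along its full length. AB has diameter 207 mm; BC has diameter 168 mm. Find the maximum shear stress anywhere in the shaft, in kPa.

16200 kPa

ω = 38.8 rad/s, so T = P/ω = 586×10³ / 38.80 = 15100 N·m.
Under the same torque, τ_max = 16T/(πd³) is largest where d is smallest — segment BC (d = 168 mm).
τ_max = 16·15100/(π·(0.168)³) = 1.622×10^7 Pa.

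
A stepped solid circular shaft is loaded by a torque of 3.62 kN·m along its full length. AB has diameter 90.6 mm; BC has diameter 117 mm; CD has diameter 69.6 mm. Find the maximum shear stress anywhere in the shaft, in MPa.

Under the same torque, τ_max = 16T/(πd³) is largest where d is smallest — segment CD (d = 69.6 mm).
τ_max = 16·3620/(π·(0.0696)³) = 5.468×10^7 Pa.

54.7 MPa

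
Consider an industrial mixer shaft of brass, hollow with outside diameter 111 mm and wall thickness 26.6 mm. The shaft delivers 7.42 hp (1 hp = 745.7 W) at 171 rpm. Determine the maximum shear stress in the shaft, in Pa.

1.24e6 Pa

ω = 2π·171/60 = 17.91 rad/s, so T = P/ω = 7.42×745.7 / 17.91 = 309.0 N·m.
J = π(d_o⁴ − d_i⁴)/32 = π(0.111⁴ − 0.0578⁴)/32 = 1.381×10^-5 m⁴.
τ_max = T·r/J = 309.0 × 0.0555 / 1.381×10^-5 = 1.242×10^6 Pa.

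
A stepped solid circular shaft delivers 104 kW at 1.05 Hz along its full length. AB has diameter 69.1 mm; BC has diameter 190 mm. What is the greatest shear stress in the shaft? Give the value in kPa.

ω = 2π·1.05 = 6.597 rad/s, so T = P/ω = 104×10³ / 6.597 = 15760 N·m.
Under the same torque, τ_max = 16T/(πd³) is largest where d is smallest — segment AB (d = 69.1 mm).
τ_max = 16·15760/(π·(0.0691)³) = 2.433×10^8 Pa.

243000 kPa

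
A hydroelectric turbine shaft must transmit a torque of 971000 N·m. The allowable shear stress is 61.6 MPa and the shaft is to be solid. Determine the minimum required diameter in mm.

431 mm

For a solid shaft τ_max = 16T/(πd³), so d = (16T/(π τ_allow))^(1/3) = (16·971000/(π·6.16×10^7))^(1/3) = 0.4314 m.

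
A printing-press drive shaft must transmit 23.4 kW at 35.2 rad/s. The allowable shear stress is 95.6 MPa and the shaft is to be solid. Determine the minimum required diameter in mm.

ω = 35.2 rad/s, so T = P/ω = 23.4×10³ / 35.20 = 664.8 N·m.
For a solid shaft τ_max = 16T/(πd³), so d = (16T/(π τ_allow))^(1/3) = (16·664.8/(π·9.56×10^7))^(1/3) = 0.03284 m.

32.8 mm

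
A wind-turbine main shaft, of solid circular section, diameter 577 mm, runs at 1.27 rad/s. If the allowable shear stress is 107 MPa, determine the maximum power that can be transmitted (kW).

J = πd⁴/32 = π(0.577)⁴/32 = 0.01088 m⁴.
T_max = τ_allow·J/r = 1.07×10^8 × 0.01088 / 0.288 = 4.036e6 N·m.
ω = 1.27 rad/s, so P_max = T_max·ω = 5.126×10^6 W.

5130 kW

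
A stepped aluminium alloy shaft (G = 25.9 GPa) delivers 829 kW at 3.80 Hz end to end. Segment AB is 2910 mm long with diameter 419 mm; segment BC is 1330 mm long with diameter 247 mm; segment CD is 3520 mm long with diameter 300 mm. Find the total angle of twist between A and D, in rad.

0.0121 rad

ω = 2π·3.80 = 23.88 rad/s, so T = P/ω = 829×10³ / 23.88 = 34720 N·m.
J_AB = π(0.419)⁴/32 = 3.03×10^-3 m⁴; J_BC = π(0.247)⁴/32 = 3.65×10^-4 m⁴; J_CD = π(0.300)⁴/32 = 7.95×10^-4 m⁴.
θ = (T/G)·Σ L_i/J_i = (34720/25.9×10⁹)·(2.91/3.03×10^-3 + 1.33/3.65×10^-4 + 3.52/7.95×10^-4) = 0.01210 rad.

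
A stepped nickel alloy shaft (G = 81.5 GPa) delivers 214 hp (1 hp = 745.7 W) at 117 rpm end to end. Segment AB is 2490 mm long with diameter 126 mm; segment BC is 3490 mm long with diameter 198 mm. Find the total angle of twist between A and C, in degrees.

1.13°

ω = 2π·117/60 = 12.25 rad/s, so T = P/ω = 214×745.7 / 12.25 = 13020 N·m.
J_AB = π(0.126)⁴/32 = 2.47×10^-5 m⁴; J_BC = π(0.198)⁴/32 = 1.51×10^-4 m⁴.
θ = (T/G)·Σ L_i/J_i = (13020/81.5×10⁹)·(2.49/2.47×10^-5 + 3.49/1.51×10^-4) = 0.01978 rad.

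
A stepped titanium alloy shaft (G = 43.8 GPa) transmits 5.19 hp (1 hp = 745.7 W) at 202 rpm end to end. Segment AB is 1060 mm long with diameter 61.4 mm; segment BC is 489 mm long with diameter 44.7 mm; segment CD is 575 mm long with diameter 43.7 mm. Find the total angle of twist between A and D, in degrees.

ω = 2π·202/60 = 21.15 rad/s, so T = P/ω = 5.19×745.7 / 21.15 = 183.0 N·m.
J_AB = π(0.0614)⁴/32 = 1.40×10^-6 m⁴; J_BC = π(0.0447)⁴/32 = 3.92×10^-7 m⁴; J_CD = π(0.0437)⁴/32 = 3.58×10^-7 m⁴.
θ = (T/G)·Σ L_i/J_i = (183.0/43.8×10⁹)·(1.06/1.40×10^-6 + 0.489/3.92×10^-7 + 0.575/3.58×10^-7) = 0.01509 rad.

0.865°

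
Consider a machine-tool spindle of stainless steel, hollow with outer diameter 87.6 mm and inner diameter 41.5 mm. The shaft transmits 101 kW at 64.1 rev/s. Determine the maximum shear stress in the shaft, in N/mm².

2.00 N/mm²

ω = 2π·64.1 = 402.8 rad/s, so T = P/ω = 101×10³ / 402.8 = 250.8 N·m.
J = π(d_o⁴ − d_i⁴)/32 = π(0.0876⁴ − 0.0415⁴)/32 = 5.490×10^-6 m⁴.
τ_max = T·r/J = 250.8 × 0.0438 / 5.490×10^-6 = 2.001×10^6 Pa.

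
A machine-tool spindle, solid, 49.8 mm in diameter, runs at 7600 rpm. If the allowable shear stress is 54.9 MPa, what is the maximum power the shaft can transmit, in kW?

J = πd⁴/32 = π(0.0498)⁴/32 = 6.038×10^-7 m⁴.
T_max = τ_allow·J/r = 5.49×10^7 × 6.038×10^-7 / 0.0249 = 1331 N·m.
ω = 2π·7600/60 = 795.9 rad/s, so P_max = T_max·ω = 1.060×10^6 W.

1060 kW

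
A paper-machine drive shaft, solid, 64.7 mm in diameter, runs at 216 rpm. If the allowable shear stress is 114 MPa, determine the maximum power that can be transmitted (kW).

J = πd⁴/32 = π(0.0647)⁴/32 = 1.720×10^-6 m⁴.
T_max = τ_allow·J/r = 1.14×10^8 × 1.720×10^-6 / 0.0324 = 6062 N·m.
ω = 2π·216/60 = 22.62 rad/s, so P_max = T_max·ω = 1.371×10^5 W.

137 kW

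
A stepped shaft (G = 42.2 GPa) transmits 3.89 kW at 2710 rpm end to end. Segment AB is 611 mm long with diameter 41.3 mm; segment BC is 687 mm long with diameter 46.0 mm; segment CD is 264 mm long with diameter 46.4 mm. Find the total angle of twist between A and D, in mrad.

1.39 mrad

ω = 2π·2710/60 = 283.8 rad/s, so T = P/ω = 3.89×10³ / 283.8 = 13.71 N·m.
J_AB = π(0.0413)⁴/32 = 2.86×10^-7 m⁴; J_BC = π(0.0460)⁴/32 = 4.40×10^-7 m⁴; J_CD = π(0.0464)⁴/32 = 4.55×10^-7 m⁴.
θ = (T/G)·Σ L_i/J_i = (13.71/42.2×10⁹)·(0.611/2.86×10^-7 + 0.687/4.40×10^-7 + 0.264/4.55×10^-7) = 1.391×10^-3 rad.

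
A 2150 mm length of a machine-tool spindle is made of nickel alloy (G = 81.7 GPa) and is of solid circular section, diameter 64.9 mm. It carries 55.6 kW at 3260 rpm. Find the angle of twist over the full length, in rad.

0.00246 rad

ω = 2π·3260/60 = 341.4 rad/s, so T = P/ω = 55.6×10³ / 341.4 = 162.9 N·m.
J = πd⁴/32 = π(0.0649)⁴/32 = 1.742×10^-6 m⁴.
θ = T·L/(G·J) = 162.9 × 2.15 / (81.7×10⁹ × 1.742×10^-6) = 2.461×10^-3 rad.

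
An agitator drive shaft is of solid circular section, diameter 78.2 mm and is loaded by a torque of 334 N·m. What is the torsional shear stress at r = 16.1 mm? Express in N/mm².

1.46 N/mm²

J = πd⁴/32 = π(0.0782)⁴/32 = 3.671×10^-6 m⁴.
Shear stress varies linearly with radius: τ = T·r/J = 334.0 × 0.0161 / 3.671×10^-6 = 1.465×10^6 Pa.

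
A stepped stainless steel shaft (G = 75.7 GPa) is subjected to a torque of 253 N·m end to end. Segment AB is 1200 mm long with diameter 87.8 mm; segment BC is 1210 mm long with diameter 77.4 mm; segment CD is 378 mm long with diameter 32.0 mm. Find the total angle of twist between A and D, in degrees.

J_AB = π(0.0878)⁴/32 = 5.83×10^-6 m⁴; J_BC = π(0.0774)⁴/32 = 3.52×10^-6 m⁴; J_CD = π(0.0320)⁴/32 = 1.03×10^-7 m⁴.
θ = (T/G)·Σ L_i/J_i = (253.0/75.7×10⁹)·(1.20/5.83×10^-6 + 1.21/3.52×10^-6 + 0.378/1.03×10^-7) = 0.01411 rad.

0.808°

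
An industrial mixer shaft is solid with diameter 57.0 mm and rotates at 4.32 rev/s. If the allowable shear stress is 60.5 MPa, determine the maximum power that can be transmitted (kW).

J = πd⁴/32 = π(0.0570)⁴/32 = 1.036×10^-6 m⁴.
T_max = τ_allow·J/r = 6.05×10^7 × 1.036×10^-6 / 0.0285 = 2200 N·m.
ω = 2π·4.32 = 27.14 rad/s, so P_max = T_max·ω = 5.971×10^4 W.

59.7 kW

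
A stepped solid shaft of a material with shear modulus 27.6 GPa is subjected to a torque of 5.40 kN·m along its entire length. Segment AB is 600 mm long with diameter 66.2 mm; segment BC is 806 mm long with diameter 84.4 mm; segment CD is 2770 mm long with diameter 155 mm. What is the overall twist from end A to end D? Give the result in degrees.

J_AB = π(0.0662)⁴/32 = 1.89×10^-6 m⁴; J_BC = π(0.0844)⁴/32 = 4.98×10^-6 m⁴; J_CD = π(0.155)⁴/32 = 5.67×10^-5 m⁴.
θ = (T/G)·Σ L_i/J_i = (5400/27.6×10⁹)·(0.600/1.89×10^-6 + 0.806/4.98×10^-6 + 2.77/5.67×10^-5) = 0.1035 rad.

5.93°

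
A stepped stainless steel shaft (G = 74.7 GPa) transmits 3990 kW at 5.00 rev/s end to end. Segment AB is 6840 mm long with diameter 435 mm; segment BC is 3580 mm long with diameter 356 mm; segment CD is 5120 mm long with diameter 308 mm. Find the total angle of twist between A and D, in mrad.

ω = 2π·5.00 = 31.42 rad/s, so T = P/ω = 3990×10³ / 31.42 = 127000 N·m.
J_AB = π(0.435)⁴/32 = 3.52×10^-3 m⁴; J_BC = π(0.356)⁴/32 = 1.58×10^-3 m⁴; J_CD = π(0.308)⁴/32 = 8.83×10^-4 m⁴.
θ = (T/G)·Σ L_i/J_i = (127000/74.7×10⁹)·(6.84/3.52×10^-3 + 3.58/1.58×10^-3 + 5.12/8.83×10^-4) = 0.01702 rad.

17.0 mrad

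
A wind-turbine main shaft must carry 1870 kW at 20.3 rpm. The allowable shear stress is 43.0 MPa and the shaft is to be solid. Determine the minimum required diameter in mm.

ω = 2π·20.3/60 = 2.126 rad/s, so T = P/ω = 1870×10³ / 2.126 = 879700 N·m.
For a solid shaft τ_max = 16T/(πd³), so d = (16T/(π τ_allow))^(1/3) = (16·879700/(π·4.30×10^7))^(1/3) = 0.4706 m.

471 mm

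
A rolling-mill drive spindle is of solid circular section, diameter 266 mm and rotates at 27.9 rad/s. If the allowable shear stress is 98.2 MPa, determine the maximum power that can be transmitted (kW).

J = πd⁴/32 = π(0.266)⁴/32 = 4.915×10^-4 m⁴.
T_max = τ_allow·J/r = 9.82×10^7 × 4.915×10^-4 / 0.133 = 362900 N·m.
ω = 27.9 rad/s, so P_max = T_max·ω = 1.012×10^7 W.

10100 kW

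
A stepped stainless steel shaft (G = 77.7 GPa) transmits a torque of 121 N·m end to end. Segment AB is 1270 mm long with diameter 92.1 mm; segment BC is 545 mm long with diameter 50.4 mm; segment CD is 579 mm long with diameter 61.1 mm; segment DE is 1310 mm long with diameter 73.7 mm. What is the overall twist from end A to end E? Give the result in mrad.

2.98 mrad

J_AB = π(0.0921)⁴/32 = 7.06×10^-6 m⁴; J_BC = π(0.0504)⁴/32 = 6.33×10^-7 m⁴; J_CD = π(0.0611)⁴/32 = 1.37×10^-6 m⁴; J_DE = π(0.0737)⁴/32 = 2.90×10^-6 m⁴.
θ = (T/G)·Σ L_i/J_i = (121.0/77.7×10⁹)·(1.27/7.06×10^-6 + 0.545/6.33×10^-7 + 0.579/1.37×10^-6 + 1.31/2.90×10^-6) = 2.983×10^-3 rad.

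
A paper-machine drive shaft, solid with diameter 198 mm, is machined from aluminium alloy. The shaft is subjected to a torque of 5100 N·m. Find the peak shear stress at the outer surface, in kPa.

J = πd⁴/32 = π(0.198)⁴/32 = 1.509×10^-4 m⁴.
τ_max = T·r/J = 5100 × 0.0990 / 1.509×10^-4 = 3.346×10^6 Pa.

3350 kPa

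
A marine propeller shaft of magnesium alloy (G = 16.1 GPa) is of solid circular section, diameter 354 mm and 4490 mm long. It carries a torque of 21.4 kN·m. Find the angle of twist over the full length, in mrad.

3.87 mrad

J = πd⁴/32 = π(0.354)⁴/32 = 1.542×10^-3 m⁴.
θ = T·L/(G·J) = 21400 × 4.49 / (16.1×10⁹ × 1.542×10^-3) = 3.871×10^-3 rad.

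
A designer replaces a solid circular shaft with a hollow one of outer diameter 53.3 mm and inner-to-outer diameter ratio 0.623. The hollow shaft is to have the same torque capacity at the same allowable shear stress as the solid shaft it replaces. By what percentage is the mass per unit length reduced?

31.8 %

Equal τ_max and T ⇒ the solid shaft needs d_s³ = d_o³(1−k⁴), so d_s = 53.3·(1−0.623⁴)^(1/3) = 50.48 mm.
Area ratio A_h/A_s = d_o²(1−k²)/d_s² = (1−k²)/(1−k⁴)^(2/3) = 0.6822.
Mass saving = 1 − 0.6822 = 31.8 %.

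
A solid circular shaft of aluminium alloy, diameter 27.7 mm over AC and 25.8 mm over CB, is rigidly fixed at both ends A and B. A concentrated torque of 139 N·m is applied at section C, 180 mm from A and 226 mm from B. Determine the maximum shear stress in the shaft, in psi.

Compatibility: T_A·a/J_AC = T_B·b/J_CB with T_A + T_B = T₀.
J_AC = 5.78×10^-8 m⁴, J_CB = 4.35×10^-8 m⁴, so T_A = T₀·(J_AC/a)/((J_AC/a)+(J_CB/b)) = 86.91 N·m, T_B = 52.09 N·m.
τ in each portion: τ_AC = 2.08×10^7 Pa, τ_CB = 1.54×10^7 Pa; maximum is in AC.
τ_max = T_AC·r/J = 86.91·0.0138/5.78×10^-8 = 2.083×10^7 Pa.

3020 psi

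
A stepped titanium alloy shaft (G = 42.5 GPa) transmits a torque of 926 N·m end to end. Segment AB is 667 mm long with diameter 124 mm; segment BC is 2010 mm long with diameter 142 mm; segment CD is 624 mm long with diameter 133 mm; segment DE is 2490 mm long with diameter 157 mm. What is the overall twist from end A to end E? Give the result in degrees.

J_AB = π(0.124)⁴/32 = 2.32×10^-5 m⁴; J_BC = π(0.142)⁴/32 = 3.99×10^-5 m⁴; J_CD = π(0.133)⁴/32 = 3.07×10^-5 m⁴; J_DE = π(0.157)⁴/32 = 5.96×10^-5 m⁴.
θ = (T/G)·Σ L_i/J_i = (926.0/42.5×10⁹)·(0.667/2.32×10^-5 + 2.01/3.99×10^-5 + 0.624/3.07×10^-5 + 2.49/5.96×10^-5) = 3.075×10^-3 rad.

0.176°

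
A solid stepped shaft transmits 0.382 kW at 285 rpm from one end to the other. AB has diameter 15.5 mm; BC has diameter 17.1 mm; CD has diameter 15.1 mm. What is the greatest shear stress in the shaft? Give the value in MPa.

ω = 2π·285/60 = 29.85 rad/s, so T = P/ω = 0.382×10³ / 29.85 = 12.80 N·m.
Under the same torque, τ_max = 16T/(πd³) is largest where d is smallest — segment CD (d = 15.1 mm).
τ_max = 16·12.80/(π·(0.0151)³) = 1.893×10^7 Pa.

18.9 MPa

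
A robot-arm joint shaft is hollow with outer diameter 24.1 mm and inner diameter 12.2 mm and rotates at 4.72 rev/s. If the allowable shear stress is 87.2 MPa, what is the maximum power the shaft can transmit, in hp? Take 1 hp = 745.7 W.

8.91 hp

J = π(d_o⁴ − d_i⁴)/32 = π(0.0241⁴ − 0.0122⁴)/32 = 3.094×10^-8 m⁴.
T_max = τ_allow·J/r = 8.72×10^7 × 3.094×10^-8 / 0.0120 = 223.9 N·m.
ω = 2π·4.72 = 29.66 rad/s, so P_max = T_max·ω = 6641 W.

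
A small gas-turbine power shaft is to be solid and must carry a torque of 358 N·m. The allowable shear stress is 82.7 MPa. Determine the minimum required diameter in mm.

For a solid shaft τ_max = 16T/(πd³), so d = (16T/(π τ_allow))^(1/3) = (16·358.0/(π·8.27×10^7))^(1/3) = 0.02804 m.

28.0 mm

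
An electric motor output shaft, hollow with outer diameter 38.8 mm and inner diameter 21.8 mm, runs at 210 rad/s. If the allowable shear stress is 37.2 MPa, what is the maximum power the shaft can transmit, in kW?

J = π(d_o⁴ − d_i⁴)/32 = π(0.0388⁴ − 0.0218⁴)/32 = 2.003×10^-7 m⁴.
T_max = τ_allow·J/r = 3.72×10^7 × 2.003×10^-7 / 0.0194 = 384.1 N·m.
ω = 210 rad/s, so P_max = T_max·ω = 8.067×10^4 W.

80.7 kW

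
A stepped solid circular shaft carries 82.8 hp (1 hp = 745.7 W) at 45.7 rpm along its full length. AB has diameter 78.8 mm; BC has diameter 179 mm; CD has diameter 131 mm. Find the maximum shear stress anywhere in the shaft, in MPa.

ω = 2π·45.7/60 = 4.786 rad/s, so T = P/ω = 82.8×745.7 / 4.786 = 12900 N·m.
Under the same torque, τ_max = 16T/(πd³) is largest where d is smallest — segment AB (d = 78.8 mm).
τ_max = 16·12900/(π·(0.0788)³) = 1.343×10^8 Pa.

134 MPa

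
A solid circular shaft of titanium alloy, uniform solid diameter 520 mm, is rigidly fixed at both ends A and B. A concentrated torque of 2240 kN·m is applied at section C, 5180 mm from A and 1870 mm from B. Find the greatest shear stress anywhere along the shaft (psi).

8650 psi

With uniform GJ and both ends fixed, compatibility θ_AC = θ_CB gives T_A·a = T_B·b, together with T_A + T_B = T₀.
T_A = T₀·b/(a+b) = 2.240e6·1870/7050 = 594200 N·m; T_B = 1.646e6 N·m.
τ in each portion: τ_AC = 2.15×10^7 Pa, τ_CB = 5.96×10^7 Pa; maximum is in CB.
τ_max = T_CB·r/J = 1.646e6·0.260/7.18×10^-3 = 5.961×10^7 Pa.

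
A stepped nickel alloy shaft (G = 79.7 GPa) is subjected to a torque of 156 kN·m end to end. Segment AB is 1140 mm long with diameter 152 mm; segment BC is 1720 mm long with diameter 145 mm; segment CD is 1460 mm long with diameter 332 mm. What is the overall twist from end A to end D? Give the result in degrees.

7.02°

J_AB = π(0.152)⁴/32 = 5.24×10^-5 m⁴; J_BC = π(0.145)⁴/32 = 4.34×10^-5 m⁴; J_CD = π(0.332)⁴/32 = 1.19×10^-3 m⁴.
θ = (T/G)·Σ L_i/J_i = (156000/79.7×10⁹)·(1.14/5.24×10^-5 + 1.72/4.34×10^-5 + 1.46/1.19×10^-3) = 0.1226 rad.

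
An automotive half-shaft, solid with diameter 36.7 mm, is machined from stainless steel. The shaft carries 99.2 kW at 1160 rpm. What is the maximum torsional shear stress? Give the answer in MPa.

ω = 2π·1160/60 = 121.5 rad/s, so T = P/ω = 99.2×10³ / 121.5 = 816.6 N·m.
J = πd⁴/32 = π(0.0367)⁴/32 = 1.781×10^-7 m⁴.
τ_max = T·r/J = 816.6 × 0.0184 / 1.781×10^-7 = 8.414×10^7 Pa.

84.1 MPa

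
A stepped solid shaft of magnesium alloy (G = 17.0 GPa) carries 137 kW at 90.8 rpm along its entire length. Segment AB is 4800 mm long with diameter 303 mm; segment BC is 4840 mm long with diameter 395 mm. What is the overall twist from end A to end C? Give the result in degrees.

0.380°

ω = 2π·90.8/60 = 9.509 rad/s, so T = P/ω = 137×10³ / 9.509 = 14410 N·m.
J_AB = π(0.303)⁴/32 = 8.28×10^-4 m⁴; J_BC = π(0.395)⁴/32 = 2.39×10^-3 m⁴.
θ = (T/G)·Σ L_i/J_i = (14410/17.0×10⁹)·(4.80/8.28×10^-4 + 4.84/2.39×10^-3) = 6.633×10^-3 rad.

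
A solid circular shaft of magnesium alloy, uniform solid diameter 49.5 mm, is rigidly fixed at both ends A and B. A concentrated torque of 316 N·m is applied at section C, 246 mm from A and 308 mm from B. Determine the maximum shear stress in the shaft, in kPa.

With uniform GJ and both ends fixed, compatibility θ_AC = θ_CB gives T_A·a = T_B·b, together with T_A + T_B = T₀.
T_A = T₀·b/(a+b) = 316.0·308/554.0 = 175.7 N·m; T_B = 140.3 N·m.
τ in each portion: τ_AC = 7.38×10^6 Pa, τ_CB = 5.89×10^6 Pa; maximum is in AC.
τ_max = T_AC·r/J = 175.7·0.0248/5.89×10^-7 = 7.377×10^6 Pa.

7380 kPa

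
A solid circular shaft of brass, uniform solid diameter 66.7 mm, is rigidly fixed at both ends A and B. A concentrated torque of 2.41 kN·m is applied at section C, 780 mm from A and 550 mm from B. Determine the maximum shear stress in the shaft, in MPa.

24.3 MPa

With uniform GJ and both ends fixed, compatibility θ_AC = θ_CB gives T_A·a = T_B·b, together with T_A + T_B = T₀.
T_A = T₀·b/(a+b) = 2410·550/1330 = 996.6 N·m; T_B = 1413 N·m.
τ in each portion: τ_AC = 1.71×10^7 Pa, τ_CB = 2.43×10^7 Pa; maximum is in CB.
τ_max = T_CB·r/J = 1413·0.0334/1.94×10^-6 = 2.426×10^7 Pa.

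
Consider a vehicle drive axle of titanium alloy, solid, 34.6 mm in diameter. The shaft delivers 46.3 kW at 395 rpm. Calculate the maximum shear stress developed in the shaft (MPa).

138 MPa

ω = 2π·395/60 = 41.36 rad/s, so T = P/ω = 46.3×10³ / 41.36 = 1119 N·m.
J = πd⁴/32 = π(0.0346)⁴/32 = 1.407×10^-7 m⁴.
τ_max = T·r/J = 1119 × 0.0173 / 1.407×10^-7 = 1.376×10^8 Pa.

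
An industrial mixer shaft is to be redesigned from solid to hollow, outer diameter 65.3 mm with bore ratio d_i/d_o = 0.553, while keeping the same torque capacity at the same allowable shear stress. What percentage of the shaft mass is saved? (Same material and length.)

25.9 %

Equal τ_max and T ⇒ the solid shaft needs d_s³ = d_o³(1−k⁴), so d_s = 65.3·(1−0.553⁴)^(1/3) = 63.20 mm.
Area ratio A_h/A_s = d_o²(1−k²)/d_s² = (1−k²)/(1−k⁴)^(2/3) = 0.7412.
Mass saving = 1 − 0.7412 = 25.9 %.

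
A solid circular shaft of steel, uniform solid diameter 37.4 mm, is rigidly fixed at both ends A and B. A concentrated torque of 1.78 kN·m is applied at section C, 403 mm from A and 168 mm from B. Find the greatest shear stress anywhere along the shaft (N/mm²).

122 N/mm²

With uniform GJ and both ends fixed, compatibility θ_AC = θ_CB gives T_A·a = T_B·b, together with T_A + T_B = T₀.
T_A = T₀·b/(a+b) = 1780·168/571.0 = 523.7 N·m; T_B = 1256 N·m.
τ in each portion: τ_AC = 5.10×10^7 Pa, τ_CB = 1.22×10^8 Pa; maximum is in CB.
τ_max = T_CB·r/J = 1256·0.0187/1.92×10^-7 = 1.223×10^8 Pa.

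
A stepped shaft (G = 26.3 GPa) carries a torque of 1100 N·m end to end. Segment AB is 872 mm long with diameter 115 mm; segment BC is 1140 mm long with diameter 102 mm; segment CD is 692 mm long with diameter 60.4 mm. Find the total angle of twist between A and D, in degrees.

J_AB = π(0.115)⁴/32 = 1.72×10^-5 m⁴; J_BC = π(0.102)⁴/32 = 1.06×10^-5 m⁴; J_CD = π(0.0604)⁴/32 = 1.31×10^-6 m⁴.
θ = (T/G)·Σ L_i/J_i = (1100/26.3×10⁹)·(0.872/1.72×10^-5 + 1.14/1.06×10^-5 + 0.692/1.31×10^-6) = 0.02876 rad.

1.65°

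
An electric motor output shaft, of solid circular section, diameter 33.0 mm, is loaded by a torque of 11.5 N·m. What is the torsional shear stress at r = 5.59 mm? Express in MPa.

J = πd⁴/32 = π(0.0330)⁴/32 = 1.164×10^-7 m⁴.
Shear stress varies linearly with radius: τ = T·r/J = 11.50 × 0.00559 / 1.164×10^-7 = 5.521×10^5 Pa.

0.552 MPa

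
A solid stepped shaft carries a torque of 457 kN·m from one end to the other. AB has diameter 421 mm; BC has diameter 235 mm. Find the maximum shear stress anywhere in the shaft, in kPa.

179000 kPa

Under the same torque, τ_max = 16T/(πd³) is largest where d is smallest — segment BC (d = 235 mm).
τ_max = 16·457000/(π·(0.235)³) = 1.793×10^8 Pa.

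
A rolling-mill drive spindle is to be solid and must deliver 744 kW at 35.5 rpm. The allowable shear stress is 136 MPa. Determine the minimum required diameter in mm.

196 mm

ω = 2π·35.5/60 = 3.718 rad/s, so T = P/ω = 744×10³ / 3.718 = 200100 N·m.
For a solid shaft τ_max = 16T/(πd³), so d = (16T/(π τ_allow))^(1/3) = (16·200100/(π·1.36×10^8))^(1/3) = 0.1957 m.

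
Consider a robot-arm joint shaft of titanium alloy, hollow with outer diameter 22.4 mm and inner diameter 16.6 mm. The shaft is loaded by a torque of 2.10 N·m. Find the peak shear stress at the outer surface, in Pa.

1.36e6 Pa

J = π(d_o⁴ − d_i⁴)/32 = π(0.0224⁴ − 0.0166⁴)/32 = 1.726×10^-8 m⁴.
τ_max = T·r/J = 2.100 × 0.0112 / 1.726×10^-8 = 1.363×10^6 Pa.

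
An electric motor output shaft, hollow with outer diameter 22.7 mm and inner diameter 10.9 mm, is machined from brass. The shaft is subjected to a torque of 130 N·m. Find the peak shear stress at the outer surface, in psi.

J = π(d_o⁴ − d_i⁴)/32 = π(0.0227⁴ − 0.0109⁴)/32 = 2.468×10^-8 m⁴.
τ_max = T·r/J = 130.0 × 0.0113 / 2.468×10^-8 = 5.978×10^7 Pa.

8670 psi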